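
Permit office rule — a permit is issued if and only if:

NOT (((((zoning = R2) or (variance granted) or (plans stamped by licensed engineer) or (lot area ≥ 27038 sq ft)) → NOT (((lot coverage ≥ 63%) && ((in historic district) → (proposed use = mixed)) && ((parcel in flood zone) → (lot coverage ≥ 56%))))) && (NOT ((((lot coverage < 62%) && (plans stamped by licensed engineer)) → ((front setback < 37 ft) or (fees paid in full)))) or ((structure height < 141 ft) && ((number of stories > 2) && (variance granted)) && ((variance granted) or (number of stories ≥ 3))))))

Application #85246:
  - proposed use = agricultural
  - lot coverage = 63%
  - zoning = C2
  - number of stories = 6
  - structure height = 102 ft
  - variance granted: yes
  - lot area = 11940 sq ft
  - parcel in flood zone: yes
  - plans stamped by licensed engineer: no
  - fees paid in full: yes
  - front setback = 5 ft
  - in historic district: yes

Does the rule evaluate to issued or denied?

Atomic conditions:
  zoning = R2: C2 == R2 is false
  variance granted: yes → true
  plans stamped by licensed engineer: no → false
  lot area ≥ 27038 sq ft: 11940 ≥ 27038 is false
  lot coverage ≥ 63%: 63 ≥ 63 is true
  in historic district: yes → true
  proposed use = mixed: agricultural == mixed is false
  parcel in flood zone: yes → true
  lot coverage ≥ 56%: 63 ≥ 56 is true
  lot coverage < 62%: 63 < 62 is false
  front setback < 37 ft: 5 < 37 is true
  fees paid in full: yes → true
  structure height < 141 ft: 102 < 141 is true
  number of stories > 2: 6 > 2 is true
  number of stories ≥ 3: 6 ≥ 3 is true
Combine:
[1.1.1] false OR true OR false OR false = true
[1.1.2.1.2] true → false = false
[1.1.2.1.3] true → true = true
[1.1.2.1] true AND false AND true = false
[1.1.2] NOT false = true
[1.1] true → true = true
[1.2.1.1.1] false AND false = false
[1.2.1.1.2] true OR true = true
[1.2.1.1] false → true (antecedent false ⇒ implication holds) = true
[1.2.1] NOT true = false
[1.2.2.2] true AND true = true
[1.2.2.3] true OR true = true
[1.2.2] true AND true AND true = true
[1.2] false OR true = true
[1] true AND true = true
[root] NOT true = false
Overall: false → denied

Denied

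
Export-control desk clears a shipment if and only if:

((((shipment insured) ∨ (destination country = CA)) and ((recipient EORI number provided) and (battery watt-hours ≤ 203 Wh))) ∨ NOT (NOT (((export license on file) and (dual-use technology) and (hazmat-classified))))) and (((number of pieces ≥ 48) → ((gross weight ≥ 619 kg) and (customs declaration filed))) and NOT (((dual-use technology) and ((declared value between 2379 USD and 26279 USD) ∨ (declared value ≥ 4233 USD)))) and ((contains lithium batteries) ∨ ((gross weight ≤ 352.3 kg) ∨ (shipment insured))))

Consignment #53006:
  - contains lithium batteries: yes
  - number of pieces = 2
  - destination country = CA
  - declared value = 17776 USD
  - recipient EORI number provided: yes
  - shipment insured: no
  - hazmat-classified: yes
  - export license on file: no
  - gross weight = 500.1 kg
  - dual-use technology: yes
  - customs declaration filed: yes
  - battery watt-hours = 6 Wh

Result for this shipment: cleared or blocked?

Atomic conditions:
  shipment insured: no → false
  destination country = CA: CA == CA is true
  recipient EORI number provided: yes → true
  battery watt-hours ≤ 203 Wh: 6 ≤ 203 is true
  export license on file: no → false
  dual-use technology: yes → true
  hazmat-classified: yes → true
  number of pieces ≥ 48: 2 ≥ 48 is false
  gross weight ≥ 619 kg: 500.1 ≥ 619 is false
  customs declaration filed: yes → true
  declared value between 2379 USD and 26279 USD: 17776 in [2379, 26279] is true
  declared value ≥ 4233 USD: 17776 ≥ 4233 is true
  contains lithium batteries: yes → true
  gross weight ≤ 352.3 kg: 500.1 ≤ 352.3 is false
Combine:
[1.1.1] false OR true = true
[1.1.2] true AND true = true
[1.1] true AND true = true
[1.2.1.1] false AND true AND true = false
[1.2.1] NOT false = true
[1.2] NOT true = false
[1] true OR false = true
[2.1.2] false AND true = false
[2.1] false → false (antecedent false ⇒ implication holds) = true
[2.2.1.2] true OR true = true
[2.2.1] true AND true = true
[2.2] NOT true = false
[2.3.2] false OR false = false
[2.3] true OR false = true
[2] true AND false AND true = false
[root] true AND false = false
Overall: false → blocked

Blocked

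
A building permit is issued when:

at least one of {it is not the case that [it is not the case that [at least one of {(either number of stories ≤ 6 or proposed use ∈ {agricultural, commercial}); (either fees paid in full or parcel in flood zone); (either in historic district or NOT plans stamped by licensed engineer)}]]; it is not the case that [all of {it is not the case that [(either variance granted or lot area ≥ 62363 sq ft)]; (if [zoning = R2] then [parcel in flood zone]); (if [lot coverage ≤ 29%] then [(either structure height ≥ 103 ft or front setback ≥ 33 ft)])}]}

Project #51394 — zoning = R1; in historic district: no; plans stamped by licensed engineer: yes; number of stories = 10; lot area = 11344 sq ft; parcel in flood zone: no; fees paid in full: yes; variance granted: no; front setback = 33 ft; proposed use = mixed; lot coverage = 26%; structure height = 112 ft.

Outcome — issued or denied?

Atomic conditions:
  number of stories ≤ 6: 10 ≤ 6 is false
  proposed use ∈ {agricultural, commercial}: mixed is not in the set → false
  fees paid in full: yes → true
  parcel in flood zone: no → false
  in historic district: no → false
  NOT plans stamped by licensed engineer: yes → false
  variance granted: no → false
  lot area ≥ 62363 sq ft: 11344 ≥ 62363 is false
  zoning = R2: R1 == R2 is false
  lot coverage ≤ 29%: 26 ≤ 29 is true
  structure height ≥ 103 ft: 112 ≥ 103 is true
  front setback ≥ 33 ft: 33 ≥ 33 is true
Combine:
[1.1.1.1] false OR false = false
[1.1.1.2] true OR false = true
[1.1.1.3] false OR false = false
[1.1.1] false OR true OR false = true
[1.1] NOT true = false
[1] NOT false = true
[2.1.1.1] false OR false = false
[2.1.1] NOT false = true
[2.1.2] false → false (antecedent false ⇒ implication holds) = true
[2.1.3.2] true OR true = true
[2.1.3] true → true = true
[2.1] true AND true AND true = true
[2] NOT true = false
[root] true OR false = true
Overall: true → issued

Issued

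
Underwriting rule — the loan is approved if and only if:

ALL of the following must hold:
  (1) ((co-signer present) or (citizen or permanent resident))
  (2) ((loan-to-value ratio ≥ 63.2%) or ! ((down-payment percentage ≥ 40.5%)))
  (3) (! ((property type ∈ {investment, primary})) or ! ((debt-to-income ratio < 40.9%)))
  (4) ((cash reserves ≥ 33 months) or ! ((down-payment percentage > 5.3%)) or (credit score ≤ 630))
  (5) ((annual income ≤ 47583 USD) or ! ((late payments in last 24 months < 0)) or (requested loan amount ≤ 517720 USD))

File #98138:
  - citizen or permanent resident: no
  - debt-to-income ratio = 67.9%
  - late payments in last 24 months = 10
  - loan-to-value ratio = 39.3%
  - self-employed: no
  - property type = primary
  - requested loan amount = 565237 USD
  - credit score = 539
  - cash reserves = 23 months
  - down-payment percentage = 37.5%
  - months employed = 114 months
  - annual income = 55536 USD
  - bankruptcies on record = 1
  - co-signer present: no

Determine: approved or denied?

Denied

Atomic conditions:
  co-signer present: no → false
  citizen or permanent resident: no → false
  loan-to-value ratio ≥ 63.2%: 39.3 ≥ 63.2 is false
  down-payment percentage ≥ 40.5%: 37.5 ≥ 40.5 is false
  property type ∈ {investment, primary}: primary is in the set → true
  debt-to-income ratio < 40.9%: 67.9 < 40.9 is false
  cash reserves ≥ 33 months: 23 ≥ 33 is false
  down-payment percentage > 5.3%: 37.5 > 5.3 is true
  credit score ≤ 630: 539 ≤ 630 is true
  annual income ≤ 47583 USD: 55536 ≤ 47583 is false
  late payments in last 24 months < 0: 10 < 0 is false
  requested loan amount ≤ 517720 USD: 565237 ≤ 517720 is false
Combine:
[1] false OR false = false
[2.2] NOT false = true
[2] false OR true = true
[3.1] NOT true = false
[3.2] NOT false = true
[3] false OR true = true
[4.2] NOT true = false
[4] false OR false OR true = true
[5.2] NOT false = true
[5] false OR true OR false = true
[root] false AND true AND true AND true AND true = false
Overall: false → denied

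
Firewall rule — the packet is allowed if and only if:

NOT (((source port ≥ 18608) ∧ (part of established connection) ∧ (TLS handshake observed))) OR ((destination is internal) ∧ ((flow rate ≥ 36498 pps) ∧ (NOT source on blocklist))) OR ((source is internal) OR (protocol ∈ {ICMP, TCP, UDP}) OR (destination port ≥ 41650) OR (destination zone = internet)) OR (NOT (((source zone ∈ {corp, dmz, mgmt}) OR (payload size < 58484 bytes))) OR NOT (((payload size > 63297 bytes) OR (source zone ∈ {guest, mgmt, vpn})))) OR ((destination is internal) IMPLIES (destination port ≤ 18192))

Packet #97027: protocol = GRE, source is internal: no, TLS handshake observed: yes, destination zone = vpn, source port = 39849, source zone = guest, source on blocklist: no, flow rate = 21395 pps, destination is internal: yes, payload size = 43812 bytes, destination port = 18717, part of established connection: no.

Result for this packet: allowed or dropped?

Atomic conditions:
  source port ≥ 18608: 39849 ≥ 18608 is true
  part of established connection: no → false
  TLS handshake observed: yes → true
  destination is internal: yes → true
  flow rate ≥ 36498 pps: 21395 ≥ 36498 is false
  NOT source on blocklist: no → true
  source is internal: no → false
  protocol ∈ {ICMP, TCP, UDP}: GRE is not in the set → false
  destination port ≥ 41650: 18717 ≥ 41650 is false
  destination zone = internet: vpn == internet is false
  source zone ∈ {corp, dmz, mgmt}: guest is not in the set → false
  payload size < 58484 bytes: 43812 < 58484 is true
  payload size > 63297 bytes: 43812 > 63297 is false
  source zone ∈ {guest, mgmt, vpn}: guest is in the set → true
  destination port ≤ 18192: 18717 ≤ 18192 is false
Combine:
[1.1] true AND false AND true = false
[1] NOT false = true
[2.2] false AND true = false
[2] true AND false = false
[3] false OR false OR false OR false = false
[4.1.1] false OR true = true
[4.1] NOT true = false
[4.2.1] false OR true = true
[4.2] NOT true = false
[4] false OR false = false
[5] true → false = false
[root] true OR false OR false OR false OR false = true
Overall: true → allowed

Allowed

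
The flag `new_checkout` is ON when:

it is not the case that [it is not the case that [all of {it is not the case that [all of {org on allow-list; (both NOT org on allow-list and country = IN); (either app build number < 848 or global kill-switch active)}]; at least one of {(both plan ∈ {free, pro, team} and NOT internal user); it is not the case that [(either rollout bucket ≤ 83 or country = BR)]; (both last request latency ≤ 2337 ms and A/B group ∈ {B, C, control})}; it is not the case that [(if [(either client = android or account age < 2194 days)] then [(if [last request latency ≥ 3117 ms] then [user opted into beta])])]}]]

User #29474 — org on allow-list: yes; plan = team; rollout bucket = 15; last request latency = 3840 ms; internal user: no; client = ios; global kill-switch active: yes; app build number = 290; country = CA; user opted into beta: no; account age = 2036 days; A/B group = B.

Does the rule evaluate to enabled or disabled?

Enabled

Atomic conditions:
  org on allow-list: yes → true
  NOT org on allow-list: yes → false
  country = IN: CA == IN is false
  app build number < 848: 290 < 848 is true
  global kill-switch active: yes → true
  plan ∈ {free, pro, team}: team is in the set → true
  NOT internal user: no → true
  rollout bucket ≤ 83: 15 ≤ 83 is true
  country = BR: CA == BR is false
  last request latency ≤ 2337 ms: 3840 ≤ 2337 is false
  A/B group ∈ {B, C, control}: B is in the set → true
  client = android: ios == android is false
  account age < 2194 days: 2036 < 2194 is true
  last request latency ≥ 3117 ms: 3840 ≥ 3117 is true
  user opted into beta: no → false
Combine:
[1.1.1.1.2] false AND false = false
[1.1.1.1.3] true OR true = true
[1.1.1.1] true AND false AND true = false
[1.1.1] NOT false = true
[1.1.2.1] true AND true = true
[1.1.2.2.1] true OR false = true
[1.1.2.2] NOT true = false
[1.1.2.3] false AND true = false
[1.1.2] true OR false OR false = true
[1.1.3.1.1] false OR true = true
[1.1.3.1.2] true → false = false
[1.1.3.1] true → false = false
[1.1.3] NOT false = true
[1.1] true AND true AND true = true
[1] NOT true = false
[root] NOT false = true
Overall: true → enabled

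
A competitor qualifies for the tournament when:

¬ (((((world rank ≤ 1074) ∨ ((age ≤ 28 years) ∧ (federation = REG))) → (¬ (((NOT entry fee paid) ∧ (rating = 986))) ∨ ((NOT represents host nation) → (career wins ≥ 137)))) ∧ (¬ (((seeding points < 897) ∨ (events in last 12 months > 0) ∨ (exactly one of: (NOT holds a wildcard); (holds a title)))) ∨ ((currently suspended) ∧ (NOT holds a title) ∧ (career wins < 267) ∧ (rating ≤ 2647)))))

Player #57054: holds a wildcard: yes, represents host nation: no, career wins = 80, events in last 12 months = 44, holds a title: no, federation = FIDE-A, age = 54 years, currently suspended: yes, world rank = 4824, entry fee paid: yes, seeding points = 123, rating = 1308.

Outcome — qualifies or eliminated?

Atomic conditions:
  world rank ≤ 1074: 4824 ≤ 1074 is false
  age ≤ 28 years: 54 ≤ 28 is false
  federation = REG: FIDE-A == REG is false
  NOT entry fee paid: yes → false
  rating = 986: 1308 == 986 is false
  NOT represents host nation: no → true
  career wins ≥ 137: 80 ≥ 137 is false
  seeding points < 897: 123 < 897 is true
  events in last 12 months > 0: 44 > 0 is true
  NOT holds a wildcard: yes → false
  holds a title: no → false
  currently suspended: yes → true
  NOT holds a title: no → true
  career wins < 267: 80 < 267 is true
  rating ≤ 2647: 1308 ≤ 2647 is true
Combine:
[1.1.1.2] false AND false = false
[1.1.1] false OR false = false
[1.1.2.1.1] false AND false = false
[1.1.2.1] NOT false = true
[1.1.2.2] true → false = false
[1.1.2] true OR false = true
[1.1] false → true (antecedent false ⇒ implication holds) = true
[1.2.1.1.3] exactly-one(false, false) = false
[1.2.1.1] true OR true OR false = true
[1.2.1] NOT true = false
[1.2.2] true AND true AND true AND true = true
[1.2] false OR true = true
[1] true AND true = true
[root] NOT true = false
Overall: false → eliminated

Eliminated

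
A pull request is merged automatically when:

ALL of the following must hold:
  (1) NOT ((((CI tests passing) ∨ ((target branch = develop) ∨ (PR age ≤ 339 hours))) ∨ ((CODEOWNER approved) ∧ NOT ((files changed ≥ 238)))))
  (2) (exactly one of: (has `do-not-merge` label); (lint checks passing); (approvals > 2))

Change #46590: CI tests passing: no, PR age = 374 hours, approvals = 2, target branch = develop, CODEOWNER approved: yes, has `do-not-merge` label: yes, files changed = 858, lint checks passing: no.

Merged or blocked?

Blocked

Atomic conditions:
  CI tests passing: no → false
  target branch = develop: develop == develop is true
  PR age ≤ 339 hours: 374 ≤ 339 is false
  CODEOWNER approved: yes → true
  files changed ≥ 238: 858 ≥ 238 is true
  has `do-not-merge` label: yes → true
  lint checks passing: no → false
  approvals > 2: 2 > 2 is false
Combine:
[1.1.1.2] true OR false = true
[1.1.1] false OR true = true
[1.1.2.2] NOT true = false
[1.1.2] true AND false = false
[1.1] true OR false = true
[1] NOT true = false
[2] exactly-one(true, false, false) = true
[root] false AND true = false
Overall: false → blocked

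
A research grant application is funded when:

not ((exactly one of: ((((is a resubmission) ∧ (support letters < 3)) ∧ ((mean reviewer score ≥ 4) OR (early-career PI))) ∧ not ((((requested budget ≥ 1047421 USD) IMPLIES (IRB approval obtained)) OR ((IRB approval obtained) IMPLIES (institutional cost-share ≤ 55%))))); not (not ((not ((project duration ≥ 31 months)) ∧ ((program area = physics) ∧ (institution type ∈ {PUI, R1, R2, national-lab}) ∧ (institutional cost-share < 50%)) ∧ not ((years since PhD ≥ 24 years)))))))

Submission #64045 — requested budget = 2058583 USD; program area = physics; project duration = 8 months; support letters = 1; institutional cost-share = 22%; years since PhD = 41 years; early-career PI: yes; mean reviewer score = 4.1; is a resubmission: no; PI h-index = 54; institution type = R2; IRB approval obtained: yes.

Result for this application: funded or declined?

Funded

Atomic conditions:
  is a resubmission: no → false
  support letters < 3: 1 < 3 is true
  mean reviewer score ≥ 4: 4.1 ≥ 4 is true
  early-career PI: yes → true
  requested budget ≥ 1047421 USD: 2058583 ≥ 1047421 is true
  IRB approval obtained: yes → true
  institutional cost-share ≤ 55%: 22 ≤ 55 is true
  project duration ≥ 31 months: 8 ≥ 31 is false
  program area = physics: physics == physics is true
  institution type ∈ {PUI, R1, R2, national-lab}: R2 is in the set → true
  institutional cost-share < 50%: 22 < 50 is true
  years since PhD ≥ 24 years: 41 ≥ 24 is true
Combine:
[1.1.1.1] false AND true = false
[1.1.1.2] true OR true = true
[1.1.1] false AND true = false
[1.1.2.1.1] true → true = true
[1.1.2.1.2] true → true = true
[1.1.2.1] true OR true = true
[1.1.2] NOT true = false
[1.1] false AND false = false
[1.2.1.1.1] NOT false = true
[1.2.1.1.2] true AND true AND true = true
[1.2.1.1.3] NOT true = false
[1.2.1.1] true AND true AND false = false
[1.2.1] NOT false = true
[1.2] NOT true = false
[1] exactly-one(false, false) = false
[root] NOT false = true
Overall: true → funded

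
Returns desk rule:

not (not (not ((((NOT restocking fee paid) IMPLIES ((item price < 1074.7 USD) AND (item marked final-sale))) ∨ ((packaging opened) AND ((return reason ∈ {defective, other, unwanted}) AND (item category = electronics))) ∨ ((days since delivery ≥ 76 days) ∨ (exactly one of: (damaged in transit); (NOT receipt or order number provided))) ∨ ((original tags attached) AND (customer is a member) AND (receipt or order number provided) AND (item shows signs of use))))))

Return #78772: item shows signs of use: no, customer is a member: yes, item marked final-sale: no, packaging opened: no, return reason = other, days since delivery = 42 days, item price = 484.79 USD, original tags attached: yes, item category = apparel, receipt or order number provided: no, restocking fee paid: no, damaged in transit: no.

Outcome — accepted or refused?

Atomic conditions:
  NOT restocking fee paid: no → true
  item price < 1074.7 USD: 484.79 < 1074.7 is true
  item marked final-sale: no → false
  packaging opened: no → false
  return reason ∈ {defective, other, unwanted}: other is in the set → true
  item category = electronics: apparel == electronics is false
  days since delivery ≥ 76 days: 42 ≥ 76 is false
  damaged in transit: no → false
  NOT receipt or order number provided: no → true
  original tags attached: yes → true
  customer is a member: yes → true
  receipt or order number provided: no → false
  item shows signs of use: no → false
Combine:
[1.1.1.1.2] true AND false = false
[1.1.1.1] true → false = false
[1.1.1.2.2] true AND false = false
[1.1.1.2] false AND false = false
[1.1.1.3.2] exactly-one(false, true) = true
[1.1.1.3] false OR true = true
[1.1.1.4] true AND true AND false AND false = false
[1.1.1] false OR false OR true OR false = true
[1.1] NOT true = false
[1] NOT false = true
[root] NOT true = false
Overall: false → refused

Refused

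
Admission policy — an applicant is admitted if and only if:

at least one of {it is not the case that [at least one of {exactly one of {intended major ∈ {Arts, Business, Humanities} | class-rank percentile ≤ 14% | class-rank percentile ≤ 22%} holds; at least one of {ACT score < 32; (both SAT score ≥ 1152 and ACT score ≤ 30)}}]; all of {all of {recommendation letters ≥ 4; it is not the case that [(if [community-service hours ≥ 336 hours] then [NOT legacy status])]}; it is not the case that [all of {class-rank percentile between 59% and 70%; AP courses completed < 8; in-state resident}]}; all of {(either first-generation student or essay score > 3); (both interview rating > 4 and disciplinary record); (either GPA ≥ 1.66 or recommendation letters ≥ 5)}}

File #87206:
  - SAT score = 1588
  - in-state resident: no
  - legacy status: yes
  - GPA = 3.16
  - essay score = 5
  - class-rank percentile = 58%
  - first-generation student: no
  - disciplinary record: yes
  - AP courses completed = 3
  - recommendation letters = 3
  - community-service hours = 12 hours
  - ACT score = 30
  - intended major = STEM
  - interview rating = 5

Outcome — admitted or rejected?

Atomic conditions:
  intended major ∈ {Arts, Business, Humanities}: STEM is not in the set → false
  class-rank percentile ≤ 14%: 58 ≤ 14 is false
  class-rank percentile ≤ 22%: 58 ≤ 22 is false
  ACT score < 32: 30 < 32 is true
  SAT score ≥ 1152: 1588 ≥ 1152 is true
  ACT score ≤ 30: 30 ≤ 30 is true
  recommendation letters ≥ 4: 3 ≥ 4 is false
  community-service hours ≥ 336 hours: 12 ≥ 336 is false
  NOT legacy status: yes → false
  class-rank percentile between 59% and 70%: 58 in [59, 70] is false
  AP courses completed < 8: 3 < 8 is true
  in-state resident: no → false
  first-generation student: no → false
  essay score > 3: 5 > 3 is true
  interview rating > 4: 5 > 4 is true
  disciplinary record: yes → true
  GPA ≥ 1.66: 3.16 ≥ 1.66 is true
  recommendation letters ≥ 5: 3 ≥ 5 is false
Combine:
[1.1.1] exactly-one(false, false, false) = false
[1.1.2.2] true AND true = true
[1.1.2] true OR true = true
[1.1] false OR true = true
[1] NOT true = false
[2.1.2.1] false → false (antecedent false ⇒ implication holds) = true
[2.1.2] NOT true = false
[2.1] false AND false = false
[2.2.1] false AND true AND false = false
[2.2] NOT false = true
[2] false AND true = false
[3.1] false OR true = true
[3.2] true AND true = true
[3.3] true OR false = true
[3] true AND true AND true = true
[root] false OR false OR true = true
Overall: true → admitted

Admitted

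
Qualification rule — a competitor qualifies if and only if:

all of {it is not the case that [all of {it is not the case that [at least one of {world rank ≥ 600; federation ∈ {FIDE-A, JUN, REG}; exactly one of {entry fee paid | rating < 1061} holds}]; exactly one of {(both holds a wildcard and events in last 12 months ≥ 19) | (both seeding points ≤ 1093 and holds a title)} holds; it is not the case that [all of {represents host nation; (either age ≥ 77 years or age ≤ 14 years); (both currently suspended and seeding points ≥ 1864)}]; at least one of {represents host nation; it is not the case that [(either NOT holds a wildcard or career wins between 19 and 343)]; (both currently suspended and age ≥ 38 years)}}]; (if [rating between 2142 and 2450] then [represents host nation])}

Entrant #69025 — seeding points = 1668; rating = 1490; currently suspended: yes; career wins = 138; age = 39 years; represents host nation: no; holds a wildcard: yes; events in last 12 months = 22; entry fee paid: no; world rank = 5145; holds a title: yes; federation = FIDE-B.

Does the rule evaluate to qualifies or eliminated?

Qualifies

Atomic conditions:
  world rank ≥ 600: 5145 ≥ 600 is true
  federation ∈ {FIDE-A, JUN, REG}: FIDE-B is not in the set → false
  entry fee paid: no → false
  rating < 1061: 1490 < 1061 is false
  holds a wildcard: yes → true
  events in last 12 months ≥ 19: 22 ≥ 19 is true
  seeding points ≤ 1093: 1668 ≤ 1093 is false
  holds a title: yes → true
  represents host nation: no → false
  age ≥ 77 years: 39 ≥ 77 is false
  age ≤ 14 years: 39 ≤ 14 is false
  currently suspended: yes → true
  seeding points ≥ 1864: 1668 ≥ 1864 is false
  NOT holds a wildcard: yes → false
  career wins between 19 and 343: 138 in [19, 343] is true
  age ≥ 38 years: 39 ≥ 38 is true
  rating between 2142 and 2450: 1490 in [2142, 2450] is false
Combine:
[1.1.1.1.3] exactly-one(false, false) = false
[1.1.1.1] true OR false OR false = true
[1.1.1] NOT true = false
[1.1.2.1] true AND true = true
[1.1.2.2] false AND true = false
[1.1.2] exactly-one(true, false) = true
[1.1.3.1.2] false OR false = false
[1.1.3.1.3] true AND false = false
[1.1.3.1] false AND false AND false = false
[1.1.3] NOT false = true
[1.1.4.2.1] false OR true = true
[1.1.4.2] NOT true = false
[1.1.4.3] true AND true = true
[1.1.4] false OR false OR true = true
[1.1] false AND true AND true AND true = false
[1] NOT false = true
[2] false → false (antecedent false ⇒ implication holds) = true
[root] true AND true = true
Overall: true → qualifies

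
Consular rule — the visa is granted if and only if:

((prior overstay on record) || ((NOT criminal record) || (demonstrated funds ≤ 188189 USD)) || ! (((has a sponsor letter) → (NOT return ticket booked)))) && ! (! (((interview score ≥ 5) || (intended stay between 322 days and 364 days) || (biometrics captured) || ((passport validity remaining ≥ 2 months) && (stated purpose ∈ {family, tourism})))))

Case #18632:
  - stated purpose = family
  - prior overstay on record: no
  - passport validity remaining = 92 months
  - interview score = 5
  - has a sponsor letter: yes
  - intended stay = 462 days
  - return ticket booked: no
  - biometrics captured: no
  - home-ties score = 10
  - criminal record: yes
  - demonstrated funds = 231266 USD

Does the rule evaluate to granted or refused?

Atomic conditions:
  prior overstay on record: no → false
  NOT criminal record: yes → false
  demonstrated funds ≤ 188189 USD: 231266 ≤ 188189 is false
  has a sponsor letter: yes → true
  NOT return ticket booked: no → true
  interview score ≥ 5: 5 ≥ 5 is true
  intended stay between 322 days and 364 days: 462 in [322, 364] is false
  biometrics captured: no → false
  passport validity remaining ≥ 2 months: 92 ≥ 2 is true
  stated purpose ∈ {family, tourism}: family is in the set → true
Combine:
[1.2] false OR false = false
[1.3.1] true → true = true
[1.3] NOT true = false
[1] false OR false OR false = false
[2.1.1.4] true AND true = true
[2.1.1] true OR false OR false OR true = true
[2.1] NOT true = false
[2] NOT false = true
[root] false AND true = false
Overall: false → refused

Refused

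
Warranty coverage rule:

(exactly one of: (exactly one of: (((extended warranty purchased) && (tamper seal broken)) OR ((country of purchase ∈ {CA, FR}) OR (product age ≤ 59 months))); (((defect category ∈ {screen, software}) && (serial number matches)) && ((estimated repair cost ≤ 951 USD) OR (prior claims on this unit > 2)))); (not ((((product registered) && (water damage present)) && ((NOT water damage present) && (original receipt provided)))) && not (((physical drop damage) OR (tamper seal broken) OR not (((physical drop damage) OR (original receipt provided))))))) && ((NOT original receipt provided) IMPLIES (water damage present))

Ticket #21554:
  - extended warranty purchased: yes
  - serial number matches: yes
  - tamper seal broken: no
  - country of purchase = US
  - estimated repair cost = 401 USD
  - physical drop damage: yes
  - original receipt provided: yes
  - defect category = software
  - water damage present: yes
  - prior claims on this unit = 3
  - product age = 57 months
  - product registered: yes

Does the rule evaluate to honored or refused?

Refused

Atomic conditions:
  extended warranty purchased: yes → true
  tamper seal broken: no → false
  country of purchase ∈ {CA, FR}: US is not in the set → false
  product age ≤ 59 months: 57 ≤ 59 is true
  defect category ∈ {screen, software}: software is in the set → true
  serial number matches: yes → true
  estimated repair cost ≤ 951 USD: 401 ≤ 951 is true
  prior claims on this unit > 2: 3 > 2 is true
  product registered: yes → true
  water damage present: yes → true
  NOT water damage present: yes → false
  original receipt provided: yes → true
  physical drop damage: yes → true
  NOT original receipt provided: yes → false
Combine:
[1.1.1.1] true AND false = false
[1.1.1.2] false OR true = true
[1.1.1] false OR true = true
[1.1.2.1] true AND true = true
[1.1.2.2] true OR true = true
[1.1.2] true AND true = true
[1.1] exactly-one(true, true) = false
[1.2.1.1.1] true AND true = true
[1.2.1.1.2] false AND true = false
[1.2.1.1] true AND false = false
[1.2.1] NOT false = true
[1.2.2.1.3.1] true OR true = true
[1.2.2.1.3] NOT true = false
[1.2.2.1] true OR false OR false = true
[1.2.2] NOT true = false
[1.2] true AND false = false
[1] exactly-one(false, false) = false
[2] false → true (antecedent false ⇒ implication holds) = true
[root] false AND true = false
Overall: false → refused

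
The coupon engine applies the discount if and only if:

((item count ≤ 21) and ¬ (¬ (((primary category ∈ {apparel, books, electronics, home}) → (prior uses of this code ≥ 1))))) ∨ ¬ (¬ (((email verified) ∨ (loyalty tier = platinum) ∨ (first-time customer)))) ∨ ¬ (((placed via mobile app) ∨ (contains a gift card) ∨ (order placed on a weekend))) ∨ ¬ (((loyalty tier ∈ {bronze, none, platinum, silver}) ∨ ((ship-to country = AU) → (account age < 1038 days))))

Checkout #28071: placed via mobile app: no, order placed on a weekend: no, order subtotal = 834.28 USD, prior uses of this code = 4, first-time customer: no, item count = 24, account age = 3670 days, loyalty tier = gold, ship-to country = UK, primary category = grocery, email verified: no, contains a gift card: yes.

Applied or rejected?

Atomic conditions:
  item count ≤ 21: 24 ≤ 21 is false
  primary category ∈ {apparel, books, electronics, home}: grocery is not in the set → false
  prior uses of this code ≥ 1: 4 ≥ 1 is true
  email verified: no → false
  loyalty tier = platinum: gold == platinum is false
  first-time customer: no → false
  placed via mobile app: no → false
  contains a gift card: yes → true
  order placed on a weekend: no → false
  loyalty tier ∈ {bronze, none, platinum, silver}: gold is not in the set → false
  ship-to country = AU: UK == AU is false
  account age < 1038 days: 3670 < 1038 is false
Combine:
[1.2.1.1] false → true (antecedent false ⇒ implication holds) = true
[1.2.1] NOT true = false
[1.2] NOT false = true
[1] false AND true = false
[2.1.1] false OR false OR false = false
[2.1] NOT false = true
[2] NOT true = false
[3.1] false OR true OR false = true
[3] NOT true = false
[4.1.2] false → false (antecedent false ⇒ implication holds) = true
[4.1] false OR true = true
[4] NOT true = false
[root] false OR false OR false OR false = false
Overall: false → rejected

Rejected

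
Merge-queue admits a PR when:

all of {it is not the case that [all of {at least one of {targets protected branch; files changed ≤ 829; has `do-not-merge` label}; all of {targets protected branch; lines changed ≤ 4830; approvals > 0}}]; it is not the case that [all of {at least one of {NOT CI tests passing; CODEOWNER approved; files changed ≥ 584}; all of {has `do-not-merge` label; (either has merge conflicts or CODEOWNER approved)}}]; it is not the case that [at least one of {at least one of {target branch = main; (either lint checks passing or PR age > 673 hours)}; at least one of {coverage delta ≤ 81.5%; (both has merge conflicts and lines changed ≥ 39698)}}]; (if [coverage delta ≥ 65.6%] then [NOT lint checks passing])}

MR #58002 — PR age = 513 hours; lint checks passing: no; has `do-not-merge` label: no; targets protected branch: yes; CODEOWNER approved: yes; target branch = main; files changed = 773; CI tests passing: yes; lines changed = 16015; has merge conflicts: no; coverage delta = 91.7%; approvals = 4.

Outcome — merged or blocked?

Atomic conditions:
  targets protected branch: yes → true
  files changed ≤ 829: 773 ≤ 829 is true
  has `do-not-merge` label: no → false
  lines changed ≤ 4830: 16015 ≤ 4830 is false
  approvals > 0: 4 > 0 is true
  NOT CI tests passing: yes → false
  CODEOWNER approved: yes → true
  files changed ≥ 584: 773 ≥ 584 is true
  has merge conflicts: no → false
  target branch = main: main == main is true
  lint checks passing: no → false
  PR age > 673 hours: 513 > 673 is false
  coverage delta ≤ 81.5%: 91.7 ≤ 81.5 is false
  lines changed ≥ 39698: 16015 ≥ 39698 is false
  coverage delta ≥ 65.6%: 91.7 ≥ 65.6 is true
  NOT lint checks passing: no → true
Combine:
[1.1.1] true OR true OR false = true
[1.1.2] true AND false AND true = false
[1.1] true AND false = false
[1] NOT false = true
[2.1.1] false OR true OR true = true
[2.1.2.2] false OR true = true
[2.1.2] false AND true = false
[2.1] true AND false = false
[2] NOT false = true
[3.1.1.2] false OR false = false
[3.1.1] true OR false = true
[3.1.2.2] false AND false = false
[3.1.2] false OR false = false
[3.1] true OR false = true
[3] NOT true = false
[4] true → true = true
[root] true AND true AND false AND true = false
Overall: false → blocked

Blocked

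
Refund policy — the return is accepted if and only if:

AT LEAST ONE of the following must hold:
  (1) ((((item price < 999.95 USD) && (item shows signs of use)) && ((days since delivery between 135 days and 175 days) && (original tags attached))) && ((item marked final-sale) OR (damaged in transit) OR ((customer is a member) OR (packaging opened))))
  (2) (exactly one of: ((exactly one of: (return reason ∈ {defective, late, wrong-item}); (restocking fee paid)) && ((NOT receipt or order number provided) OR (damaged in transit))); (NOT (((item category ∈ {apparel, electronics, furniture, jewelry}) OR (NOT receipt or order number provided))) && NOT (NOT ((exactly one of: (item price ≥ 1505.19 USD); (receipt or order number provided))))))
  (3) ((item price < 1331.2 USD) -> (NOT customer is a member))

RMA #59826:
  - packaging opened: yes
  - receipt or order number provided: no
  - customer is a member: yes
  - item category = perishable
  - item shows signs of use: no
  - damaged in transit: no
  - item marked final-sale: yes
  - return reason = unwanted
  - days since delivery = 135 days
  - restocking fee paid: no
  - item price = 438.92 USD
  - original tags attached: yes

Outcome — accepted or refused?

Atomic conditions:
  item price < 999.95 USD: 438.92 < 999.95 is true
  item shows signs of use: no → false
  days since delivery between 135 days and 175 days: 135 in [135, 175] is true
  original tags attached: yes → true
  item marked final-sale: yes → true
  damaged in transit: no → false
  customer is a member: yes → true
  packaging opened: yes → true
  return reason ∈ {defective, late, wrong-item}: unwanted is not in the set → false
  restocking fee paid: no → false
  NOT receipt or order number provided: no → true
  item category ∈ {apparel, electronics, furniture, jewelry}: perishable is not in the set → false
  item price ≥ 1505.19 USD: 438.92 ≥ 1505.19 is false
  receipt or order number provided: no → false
  item price < 1331.2 USD: 438.92 < 1331.2 is true
  NOT customer is a member: yes → false
Combine:
[1.1.1] true AND false = false
[1.1.2] true AND true = true
[1.1] false AND true = false
[1.2.3] true OR true = true
[1.2] true OR false OR true = true
[1] false AND true = false
[2.1.1] exactly-one(false, false) = false
[2.1.2] true OR false = true
[2.1] false AND true = false
[2.2.1.1] false OR true = true
[2.2.1] NOT true = false
[2.2.2.1.1] exactly-one(false, false) = false
[2.2.2.1] NOT false = true
[2.2.2] NOT true = false
[2.2] false AND false = false
[2] exactly-one(false, false) = false
[3] true → false = false
[root] false OR false OR false = false
Overall: false → refused

Refused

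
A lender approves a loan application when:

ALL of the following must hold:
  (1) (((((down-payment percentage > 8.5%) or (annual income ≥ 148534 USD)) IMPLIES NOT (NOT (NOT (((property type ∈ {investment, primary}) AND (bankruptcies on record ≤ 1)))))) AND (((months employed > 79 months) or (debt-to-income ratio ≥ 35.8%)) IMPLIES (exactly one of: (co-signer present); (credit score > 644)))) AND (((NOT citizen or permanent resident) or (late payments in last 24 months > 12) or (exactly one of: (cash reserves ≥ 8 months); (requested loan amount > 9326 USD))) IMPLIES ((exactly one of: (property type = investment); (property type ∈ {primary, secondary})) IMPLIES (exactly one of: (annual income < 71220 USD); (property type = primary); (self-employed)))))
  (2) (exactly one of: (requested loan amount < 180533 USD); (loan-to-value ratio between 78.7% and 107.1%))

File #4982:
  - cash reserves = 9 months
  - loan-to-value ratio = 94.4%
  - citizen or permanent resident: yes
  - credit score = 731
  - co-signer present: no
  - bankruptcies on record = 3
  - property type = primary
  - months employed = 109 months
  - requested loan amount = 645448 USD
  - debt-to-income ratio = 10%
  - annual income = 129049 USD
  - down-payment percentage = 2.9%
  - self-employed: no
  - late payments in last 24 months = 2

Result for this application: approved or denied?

Atomic conditions:
  down-payment percentage > 8.5%: 2.9 > 8.5 is false
  annual income ≥ 148534 USD: 129049 ≥ 148534 is false
  property type ∈ {investment, primary}: primary is in the set → true
  bankruptcies on record ≤ 1: 3 ≤ 1 is false
  months employed > 79 months: 109 > 79 is true
  debt-to-income ratio ≥ 35.8%: 10 ≥ 35.8 is false
  co-signer present: no → false
  credit score > 644: 731 > 644 is true
  NOT citizen or permanent resident: yes → false
  late payments in last 24 months > 12: 2 > 12 is false
  cash reserves ≥ 8 months: 9 ≥ 8 is true
  requested loan amount > 9326 USD: 645448 > 9326 is true
  property type = investment: primary == investment is false
  property type ∈ {primary, secondary}: primary is in the set → true
  annual income < 71220 USD: 129049 < 71220 is false
  property type = primary: primary == primary is true
  self-employed: no → false
  requested loan amount < 180533 USD: 645448 < 180533 is false
  loan-to-value ratio between 78.7% and 107.1%: 94.4 in [78.7, 107.1] is true
Combine:
[1.1.1.1] false OR false = false
[1.1.1.2.1.1.1] true AND false = false
[1.1.1.2.1.1] NOT false = true
[1.1.1.2.1] NOT true = false
[1.1.1.2] NOT false = true
[1.1.1] false → true (antecedent false ⇒ implication holds) = true
[1.1.2.1] true OR false = true
[1.1.2.2] exactly-one(false, true) = true
[1.1.2] true → true = true
[1.1] true AND true = true
[1.2.1.3] exactly-one(true, true) = false
[1.2.1] false OR false OR false = false
[1.2.2.1] exactly-one(false, true) = true
[1.2.2.2] exactly-one(false, true, false) = true
[1.2.2] true → true = true
[1.2] false → true (antecedent false ⇒ implication holds) = true
[1] true AND true = true
[2] exactly-one(false, true) = true
[root] true AND true = true
Overall: true → approved

Approved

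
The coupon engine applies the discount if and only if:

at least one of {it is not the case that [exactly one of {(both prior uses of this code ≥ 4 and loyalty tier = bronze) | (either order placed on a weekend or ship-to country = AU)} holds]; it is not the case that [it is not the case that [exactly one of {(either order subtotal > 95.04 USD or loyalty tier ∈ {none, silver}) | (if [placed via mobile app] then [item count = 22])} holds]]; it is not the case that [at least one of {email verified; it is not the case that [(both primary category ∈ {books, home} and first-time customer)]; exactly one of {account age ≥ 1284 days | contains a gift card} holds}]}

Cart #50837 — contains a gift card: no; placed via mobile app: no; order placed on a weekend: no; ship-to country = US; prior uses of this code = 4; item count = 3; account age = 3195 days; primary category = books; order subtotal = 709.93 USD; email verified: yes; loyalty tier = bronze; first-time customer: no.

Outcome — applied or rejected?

Rejected

Atomic conditions:
  prior uses of this code ≥ 4: 4 ≥ 4 is true
  loyalty tier = bronze: bronze == bronze is true
  order placed on a weekend: no → false
  ship-to country = AU: US == AU is false
  order subtotal > 95.04 USD: 709.93 > 95.04 is true
  loyalty tier ∈ {none, silver}: bronze is not in the set → false
  placed via mobile app: no → false
  item count = 22: 3 == 22 is false
  email verified: yes → true
  primary category ∈ {books, home}: books is in the set → true
  first-time customer: no → false
  account age ≥ 1284 days: 3195 ≥ 1284 is true
  contains a gift card: no → false
Combine:
[1.1.1] true AND true = true
[1.1.2] false OR false = false
[1.1] exactly-one(true, false) = true
[1] NOT true = false
[2.1.1.1] true OR false = true
[2.1.1.2] false → false (antecedent false ⇒ implication holds) = true
[2.1.1] exactly-one(true, true) = false
[2.1] NOT false = true
[2] NOT true = false
[3.1.2.1] true AND false = false
[3.1.2] NOT false = true
[3.1.3] exactly-one(true, false) = true
[3.1] true OR true OR true = true
[3] NOT true = false
[root] false OR false OR false = false
Overall: false → rejected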